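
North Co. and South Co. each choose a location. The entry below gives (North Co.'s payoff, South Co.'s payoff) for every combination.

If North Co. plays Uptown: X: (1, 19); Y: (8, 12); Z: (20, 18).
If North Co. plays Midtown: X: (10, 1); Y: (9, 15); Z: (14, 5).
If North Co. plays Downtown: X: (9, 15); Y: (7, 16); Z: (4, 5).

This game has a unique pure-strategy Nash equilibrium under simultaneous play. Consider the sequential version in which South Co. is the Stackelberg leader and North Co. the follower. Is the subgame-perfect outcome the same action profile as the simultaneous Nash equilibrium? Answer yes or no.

no

Backward induction with South Co. moving first.
- X: BR = Midtown, leader payoff 1.
- Y: BR = Midtown, leader payoff 15.
- Z: BR = Uptown, leader payoff 18.
Maximizing over 1, 15, 18, South Co. chooses Z. Subgame-perfect outcome: (Uptown, Z) with payoffs (20, 18).
For the simultaneous game, intersect best replies.
North Co.'s best replies: X→Midtown; Y→Midtown; Z→Uptown.
South Co.'s best replies: Uptown→X; Midtown→Y; Downtown→Y.
Only (Midtown, Y) has each player best-responding; Nash payoffs (9, 15).
Sequential outcome (Uptown, Z) differs from the Nash profile (Midtown, Y).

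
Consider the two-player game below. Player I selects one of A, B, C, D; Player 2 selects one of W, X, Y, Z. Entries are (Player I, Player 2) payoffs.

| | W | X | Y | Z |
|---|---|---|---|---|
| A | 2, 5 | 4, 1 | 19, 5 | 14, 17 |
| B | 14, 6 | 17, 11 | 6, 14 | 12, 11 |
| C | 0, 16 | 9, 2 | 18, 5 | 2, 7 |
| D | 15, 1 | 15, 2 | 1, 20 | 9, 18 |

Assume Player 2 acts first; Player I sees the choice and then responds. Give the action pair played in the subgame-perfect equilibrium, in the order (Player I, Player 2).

(A, Z)

Player I best-responds to each possible Player 2 move:
- W: BR = D, leader payoff 1.
- X: BR = B, leader payoff 11.
- Y: BR = A, leader payoff 5.
- Z: BR = A, leader payoff 17.
Among 1, 11, 5, 17, the best is 17 at Z. Subgame-perfect outcome: (A, Z) with payoffs (14, 17).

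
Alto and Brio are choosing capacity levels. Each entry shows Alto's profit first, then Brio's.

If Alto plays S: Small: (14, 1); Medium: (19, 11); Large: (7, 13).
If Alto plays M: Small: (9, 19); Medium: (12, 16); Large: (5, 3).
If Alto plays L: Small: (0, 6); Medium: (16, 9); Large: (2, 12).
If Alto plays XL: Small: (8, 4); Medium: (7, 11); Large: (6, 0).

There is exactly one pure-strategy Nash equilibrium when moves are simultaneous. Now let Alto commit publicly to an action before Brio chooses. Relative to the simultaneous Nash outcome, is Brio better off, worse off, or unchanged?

better off

Work backward from Brio's decision.
- S → Brio plays Large (best of 1, 11, 13); Alto gets 7.
- M → Brio plays Small (best of 19, 16, 3); Alto gets 9.
- L → Brio plays Large (best of 6, 9, 12); Alto gets 2.
- XL → Brio plays Medium (best of 4, 11, 0); Alto gets 7.
Among 7, 9, 2, 7, the best is 9 at M. Subgame-perfect outcome: (M, Small) with payoffs (9, 19).
For the simultaneous game, intersect best replies.
Alto's best replies: Small→S; Medium→S; Large→S.
Brio's best replies: S→Large; M→Small; L→Large; XL→Medium.
The unique mutual best reply is (S, Large), giving (7, 13).
Brio earns 19 sequentially versus 13 at the Nash outcome: better off.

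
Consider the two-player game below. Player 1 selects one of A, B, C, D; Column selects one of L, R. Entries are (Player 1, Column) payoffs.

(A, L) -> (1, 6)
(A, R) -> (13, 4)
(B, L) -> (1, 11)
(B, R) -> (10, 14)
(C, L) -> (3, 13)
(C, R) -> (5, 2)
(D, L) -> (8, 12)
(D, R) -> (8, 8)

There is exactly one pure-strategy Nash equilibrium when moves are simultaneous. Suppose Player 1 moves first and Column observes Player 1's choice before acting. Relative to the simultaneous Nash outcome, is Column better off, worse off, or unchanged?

better off

Solve by backward induction (Player 1 leads).
- A: Column compares 6, 4 and picks L; Player 1 would get 1.
- B: Column compares 11, 14 and picks R; Player 1 would get 10.
- C: Column compares 13, 2 and picks L; Player 1 would get 3.
- D: Column compares 12, 8 and picks L; Player 1 would get 8.
Among 1, 10, 3, 8, the best is 10 at B. Subgame-perfect outcome: (B, R) with payoffs (10, 14).
For the simultaneous game, intersect best replies.
Player 1's best replies: L→D; R→A.
Column's best replies: A→L; B→R; C→L; D→L.
Only (D, L) has each player best-responding; Nash payoffs (8, 12).
Column earns 14 sequentially versus 12 at the Nash outcome: better off.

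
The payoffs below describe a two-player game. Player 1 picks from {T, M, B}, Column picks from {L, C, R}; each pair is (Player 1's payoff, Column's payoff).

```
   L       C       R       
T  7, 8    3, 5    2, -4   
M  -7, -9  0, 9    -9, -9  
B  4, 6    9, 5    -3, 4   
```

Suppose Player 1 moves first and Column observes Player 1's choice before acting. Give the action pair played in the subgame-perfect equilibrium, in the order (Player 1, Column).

(T, L)

Solve by backward induction (Player 1 leads).
- T → Column plays L (best of 8, 5, -4); Player 1 gets 7.
- M → Column plays C (best of -9, 9, -9); Player 1 gets 0.
- B → Column plays L (best of 6, 5, 4); Player 1 gets 4.
Player 1's induced payoffs are 7, 0, 4, so Player 1 commits to T. Subgame-perfect outcome: (T, L) with payoffs (7, 8).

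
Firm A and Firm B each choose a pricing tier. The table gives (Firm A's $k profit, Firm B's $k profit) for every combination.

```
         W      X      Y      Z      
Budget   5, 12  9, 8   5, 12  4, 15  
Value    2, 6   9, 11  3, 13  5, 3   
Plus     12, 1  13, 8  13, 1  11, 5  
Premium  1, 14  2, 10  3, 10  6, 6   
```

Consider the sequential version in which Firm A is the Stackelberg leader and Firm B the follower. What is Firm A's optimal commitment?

Plus

Work backward from Firm B's decision.
- Budget: Firm B compares 12, 8, 12, 15 and picks Z; Firm A would get 4.
- Value: Firm B compares 6, 11, 13, 3 and picks Y; Firm A would get 3.
- Plus: Firm B compares 1, 8, 1, 5 and picks X; Firm A would get 13.
- Premium: Firm B compares 14, 10, 10, 6 and picks W; Firm A would get 1.
Among 4, 3, 13, 1, the best is 13 at Plus. Subgame-perfect outcome: (Plus, X) with payoffs (13, 8).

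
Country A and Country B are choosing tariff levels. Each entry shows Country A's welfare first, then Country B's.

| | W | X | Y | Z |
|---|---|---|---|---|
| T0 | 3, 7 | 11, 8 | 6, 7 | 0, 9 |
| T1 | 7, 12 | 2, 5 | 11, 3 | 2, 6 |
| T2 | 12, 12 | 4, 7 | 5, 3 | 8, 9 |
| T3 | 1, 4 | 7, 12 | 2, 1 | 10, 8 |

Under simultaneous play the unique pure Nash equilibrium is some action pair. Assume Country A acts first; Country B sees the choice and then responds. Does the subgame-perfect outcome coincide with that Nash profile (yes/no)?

Solve by backward induction (Country A leads).
- T0 → Country B plays Z (best of 7, 8, 7, 9); Country A gets 0.
- T1 → Country B plays W (best of 12, 5, 3, 6); Country A gets 7.
- T2 → Country B plays W (best of 12, 7, 3, 9); Country A gets 12.
- T3 → Country B plays X (best of 4, 12, 1, 8); Country A gets 7.
Among 0, 7, 12, 7, the best is 12 at T2. Subgame-perfect outcome: (T2, W) with payoffs (12, 12).
Under simultaneous play:
Country A's best replies: W→T2; X→T0; Y→T1; Z→T3.
Country B's best replies: T0→Z; T1→W; T2→W; T3→X.
The unique mutual best reply is (T2, W), giving (12, 12).
Sequential outcome (T2, W) coincides with the Nash profile (T2, W).

yes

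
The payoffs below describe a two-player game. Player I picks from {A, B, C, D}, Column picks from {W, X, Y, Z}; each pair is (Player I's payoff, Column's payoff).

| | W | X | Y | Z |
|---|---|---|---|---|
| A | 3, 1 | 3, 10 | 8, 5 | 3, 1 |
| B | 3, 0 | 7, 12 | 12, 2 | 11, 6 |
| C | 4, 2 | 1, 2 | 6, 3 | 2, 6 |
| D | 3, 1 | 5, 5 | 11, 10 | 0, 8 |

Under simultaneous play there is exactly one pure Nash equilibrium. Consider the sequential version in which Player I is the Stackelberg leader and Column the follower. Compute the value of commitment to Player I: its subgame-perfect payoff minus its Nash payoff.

Backward induction with Player I moving first.
- A: Column compares 1, 10, 5, 1 and picks X; Player I would get 3.
- B: Column compares 0, 12, 2, 6 and picks X; Player I would get 7.
- C: Column compares 2, 2, 3, 6 and picks Z; Player I would get 2.
- D: Column compares 1, 5, 10, 8 and picks Y; Player I would get 11.
Player I's induced payoffs are 3, 7, 2, 11, so Player I commits to D. Subgame-perfect outcome: (D, Y) with payoffs (11, 10).
Under simultaneous play:
Player I's best replies: W→C; X→B; Y→B; Z→B.
Column's best replies: A→X; B→X; C→Z; D→Y.
Only (B, X) has each player best-responding; Nash payoffs (7, 12).
Player I's commitment gain: 11 − 7 = 4.

4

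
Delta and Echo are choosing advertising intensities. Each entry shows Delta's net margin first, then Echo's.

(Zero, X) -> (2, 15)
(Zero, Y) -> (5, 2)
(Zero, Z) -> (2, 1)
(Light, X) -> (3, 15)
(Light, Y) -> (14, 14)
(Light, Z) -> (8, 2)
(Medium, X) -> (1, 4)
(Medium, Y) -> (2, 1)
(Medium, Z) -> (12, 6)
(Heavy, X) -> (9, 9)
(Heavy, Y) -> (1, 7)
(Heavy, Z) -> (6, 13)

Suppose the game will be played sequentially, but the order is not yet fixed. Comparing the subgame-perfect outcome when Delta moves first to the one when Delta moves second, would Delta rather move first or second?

If Delta leads: Echo's best replies are Zero→X, Light→X, Medium→Z, Heavy→Z; Delta's induced payoffs 2, 3, 12, 6; outcome (Medium, Z), payoffs (12, 6).
If Echo leads: Delta's best replies are X→Heavy, Y→Light, Z→Medium; Echo's induced payoffs 9, 14, 6; outcome (Light, Y), payoffs (14, 14).
Delta gets 12 moving first and 14 moving second, so Delta prefers to move second.

second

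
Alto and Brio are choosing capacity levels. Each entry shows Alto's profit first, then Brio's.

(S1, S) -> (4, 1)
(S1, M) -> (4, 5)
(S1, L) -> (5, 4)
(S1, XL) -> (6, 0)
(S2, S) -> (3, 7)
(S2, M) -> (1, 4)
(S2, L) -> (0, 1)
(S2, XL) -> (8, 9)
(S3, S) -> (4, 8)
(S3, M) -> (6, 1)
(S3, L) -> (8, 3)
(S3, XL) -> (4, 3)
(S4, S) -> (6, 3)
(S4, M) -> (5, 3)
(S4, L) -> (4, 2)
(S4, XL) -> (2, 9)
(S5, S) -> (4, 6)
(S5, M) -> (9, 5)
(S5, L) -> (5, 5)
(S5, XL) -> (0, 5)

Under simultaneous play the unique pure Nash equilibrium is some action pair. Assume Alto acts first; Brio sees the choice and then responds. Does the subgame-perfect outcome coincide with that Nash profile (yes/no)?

yes

Solve by backward induction (Alto leads).
- S1: Brio compares 1, 5, 4, 0 and picks M; Alto would get 4.
- S2: Brio compares 7, 4, 1, 9 and picks XL; Alto would get 8.
- S3: Brio compares 8, 1, 3, 3 and picks S; Alto would get 4.
- S4: Brio compares 3, 3, 2, 9 and picks XL; Alto would get 2.
- S5: Brio compares 6, 5, 5, 5 and picks S; Alto would get 4.
Among 4, 8, 4, 2, 4, the best is 8 at S2. Subgame-perfect outcome: (S2, XL) with payoffs (8, 9).
Under simultaneous play:
Alto's best replies: S→S4; M→S5; L→S3; XL→S2.
Brio's best replies: S1→M; S2→XL; S3→S; S4→XL; S5→S.
Only (S2, XL) has each player best-responding; Nash payoffs (8, 9).
Sequential outcome (S2, XL) coincides with the Nash profile (S2, XL).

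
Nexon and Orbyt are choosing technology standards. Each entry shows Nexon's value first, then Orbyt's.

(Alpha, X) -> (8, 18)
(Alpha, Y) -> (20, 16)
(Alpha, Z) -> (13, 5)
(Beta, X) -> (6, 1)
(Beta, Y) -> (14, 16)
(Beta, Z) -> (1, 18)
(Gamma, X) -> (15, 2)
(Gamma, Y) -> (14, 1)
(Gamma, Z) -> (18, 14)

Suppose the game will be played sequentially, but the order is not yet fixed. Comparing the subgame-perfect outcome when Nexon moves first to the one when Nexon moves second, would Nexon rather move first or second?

second

If Nexon leads: Orbyt's best replies are Alpha→X, Beta→Z, Gamma→Z; Nexon's induced payoffs 8, 1, 18; outcome (Gamma, Z), payoffs (18, 14).
If Orbyt leads: Nexon's best replies are X→Gamma, Y→Alpha, Z→Gamma; Orbyt's induced payoffs 2, 16, 14; outcome (Alpha, Y), payoffs (20, 16).
Nexon gets 18 moving first and 20 moving second, so Nexon prefers to move second.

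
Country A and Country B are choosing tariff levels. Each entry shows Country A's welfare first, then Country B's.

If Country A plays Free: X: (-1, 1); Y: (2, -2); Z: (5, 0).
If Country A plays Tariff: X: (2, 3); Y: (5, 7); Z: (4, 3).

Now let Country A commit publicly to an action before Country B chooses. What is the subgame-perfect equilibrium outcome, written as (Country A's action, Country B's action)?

Backward induction with Country A moving first.
- Free: Country B compares 1, -2, 0 and picks X; Country A would get -1.
- Tariff: Country B compares 3, 7, 3 and picks Y; Country A would get 5.
Maximizing over -1, 5, Country A chooses Tariff. Subgame-perfect outcome: (Tariff, Y) with payoffs (5, 7).

(Tariff, Y)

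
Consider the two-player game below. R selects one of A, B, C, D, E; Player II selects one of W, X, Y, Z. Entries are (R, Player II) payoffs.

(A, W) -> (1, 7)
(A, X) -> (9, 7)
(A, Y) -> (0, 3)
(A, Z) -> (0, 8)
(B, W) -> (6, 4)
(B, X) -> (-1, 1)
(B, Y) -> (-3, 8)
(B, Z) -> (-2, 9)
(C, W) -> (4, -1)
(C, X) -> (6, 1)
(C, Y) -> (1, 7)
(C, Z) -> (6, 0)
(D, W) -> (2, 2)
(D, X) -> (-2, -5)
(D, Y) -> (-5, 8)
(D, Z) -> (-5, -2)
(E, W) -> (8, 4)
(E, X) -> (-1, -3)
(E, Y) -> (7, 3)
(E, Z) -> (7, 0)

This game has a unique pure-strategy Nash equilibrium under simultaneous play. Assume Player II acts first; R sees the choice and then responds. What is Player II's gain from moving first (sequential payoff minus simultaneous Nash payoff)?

3

Backward induction with Player II moving first.
- W: BR = E, leader payoff 4.
- X: BR = A, leader payoff 7.
- Y: BR = E, leader payoff 3.
- Z: BR = E, leader payoff 0.
Among 4, 7, 3, 0, the best is 7 at X. Subgame-perfect outcome: (A, X) with payoffs (9, 7).
For the simultaneous game, intersect best replies.
R's best replies: W→E; X→A; Y→E; Z→E.
Player II's best replies: A→Z; B→Z; C→Y; D→Y; E→W.
The unique mutual best reply is (E, W), giving (8, 4).
Player II's commitment gain: 7 − 4 = 3.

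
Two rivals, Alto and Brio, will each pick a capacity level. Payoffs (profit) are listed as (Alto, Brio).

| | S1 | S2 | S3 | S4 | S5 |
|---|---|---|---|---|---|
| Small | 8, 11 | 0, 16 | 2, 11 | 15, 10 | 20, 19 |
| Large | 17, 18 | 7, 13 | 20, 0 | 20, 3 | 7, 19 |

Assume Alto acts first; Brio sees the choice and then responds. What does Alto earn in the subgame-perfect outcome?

20

Brio best-responds to each possible Alto move:
- Small: Brio compares 11, 16, 11, 10, 19 and picks S5; Alto would get 20.
- Large: Brio compares 18, 13, 0, 3, 19 and picks S5; Alto would get 7.
Alto's induced payoffs are 20, 7, so Alto commits to Small. Subgame-perfect outcome: (Small, S5) with payoffs (20, 19).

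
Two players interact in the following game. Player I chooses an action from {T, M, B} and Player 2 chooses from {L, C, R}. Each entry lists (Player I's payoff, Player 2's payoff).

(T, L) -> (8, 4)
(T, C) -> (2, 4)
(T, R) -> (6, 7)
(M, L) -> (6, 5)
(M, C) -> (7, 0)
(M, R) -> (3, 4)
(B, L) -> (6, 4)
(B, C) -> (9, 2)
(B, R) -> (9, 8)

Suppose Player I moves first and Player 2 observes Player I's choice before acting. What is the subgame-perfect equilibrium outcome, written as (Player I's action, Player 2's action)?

Solve by backward induction (Player I leads).
- T: BR = R, leader payoff 6.
- M: BR = L, leader payoff 6.
- B: BR = R, leader payoff 9.
Among 6, 6, 9, the best is 9 at B. Subgame-perfect outcome: (B, R) with payoffs (9, 8).

(B, R)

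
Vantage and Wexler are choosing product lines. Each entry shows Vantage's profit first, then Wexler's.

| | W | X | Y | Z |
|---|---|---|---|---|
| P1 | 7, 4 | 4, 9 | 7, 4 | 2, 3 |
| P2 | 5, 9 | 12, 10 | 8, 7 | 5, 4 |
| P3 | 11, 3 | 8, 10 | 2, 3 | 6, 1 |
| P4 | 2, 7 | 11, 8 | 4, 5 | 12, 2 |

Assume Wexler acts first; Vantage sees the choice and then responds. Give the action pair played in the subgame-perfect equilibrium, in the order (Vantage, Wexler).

(P2, X)

Solve by backward induction (Wexler leads).
- W: Vantage compares 7, 5, 11, 2 and picks P3; Wexler would get 3.
- X: Vantage compares 4, 12, 8, 11 and picks P2; Wexler would get 10.
- Y: Vantage compares 7, 8, 2, 4 and picks P2; Wexler would get 7.
- Z: Vantage compares 2, 5, 6, 12 and picks P4; Wexler would get 2.
Among 3, 10, 7, 2, the best is 10 at X. Subgame-perfect outcome: (P2, X) with payoffs (12, 10).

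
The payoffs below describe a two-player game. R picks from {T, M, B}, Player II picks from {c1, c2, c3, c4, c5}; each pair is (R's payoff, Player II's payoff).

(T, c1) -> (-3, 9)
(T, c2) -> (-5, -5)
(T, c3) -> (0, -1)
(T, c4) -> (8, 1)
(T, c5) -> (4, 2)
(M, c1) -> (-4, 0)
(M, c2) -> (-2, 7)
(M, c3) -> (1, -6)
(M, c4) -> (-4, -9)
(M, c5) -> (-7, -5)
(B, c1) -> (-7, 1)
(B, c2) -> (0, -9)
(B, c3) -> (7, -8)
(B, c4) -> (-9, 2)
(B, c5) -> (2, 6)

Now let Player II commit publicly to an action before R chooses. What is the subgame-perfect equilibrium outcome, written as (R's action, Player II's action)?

(T, c1)

Backward induction with Player II moving first.
- c1: R compares -3, -4, -7 and picks T; Player II would get 9.
- c2: R compares -5, -2, 0 and picks B; Player II would get -9.
- c3: R compares 0, 1, 7 and picks B; Player II would get -8.
- c4: R compares 8, -4, -9 and picks T; Player II would get 1.
- c5: R compares 4, -7, 2 and picks T; Player II would get 2.
Maximizing over 9, -9, -8, 1, 2, Player II chooses c1. Subgame-perfect outcome: (T, c1) with payoffs (-3, 9).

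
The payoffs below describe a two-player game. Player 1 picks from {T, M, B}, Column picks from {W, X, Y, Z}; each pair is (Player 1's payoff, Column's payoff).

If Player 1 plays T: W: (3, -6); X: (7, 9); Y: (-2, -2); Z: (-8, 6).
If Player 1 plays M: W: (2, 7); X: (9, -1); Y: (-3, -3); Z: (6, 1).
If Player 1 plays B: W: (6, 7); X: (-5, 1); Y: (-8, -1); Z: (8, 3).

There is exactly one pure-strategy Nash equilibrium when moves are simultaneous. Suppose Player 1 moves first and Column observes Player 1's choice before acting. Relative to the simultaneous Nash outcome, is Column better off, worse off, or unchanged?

better off

Column best-responds to each possible Player 1 move:
- T → Column plays X (best of -6, 9, -2, 6); Player 1 gets 7.
- M → Column plays W (best of 7, -1, -3, 1); Player 1 gets 2.
- B → Column plays W (best of 7, 1, -1, 3); Player 1 gets 6.
Player 1's induced payoffs are 7, 2, 6, so Player 1 commits to T. Subgame-perfect outcome: (T, X) with payoffs (7, 9).
Under simultaneous play:
Player 1's best replies: W→B; X→M; Y→T; Z→B.
Column's best replies: T→X; M→W; B→W.
The unique mutual best reply is (B, W), giving (6, 7).
Column earns 9 sequentially versus 7 at the Nash outcome: better off.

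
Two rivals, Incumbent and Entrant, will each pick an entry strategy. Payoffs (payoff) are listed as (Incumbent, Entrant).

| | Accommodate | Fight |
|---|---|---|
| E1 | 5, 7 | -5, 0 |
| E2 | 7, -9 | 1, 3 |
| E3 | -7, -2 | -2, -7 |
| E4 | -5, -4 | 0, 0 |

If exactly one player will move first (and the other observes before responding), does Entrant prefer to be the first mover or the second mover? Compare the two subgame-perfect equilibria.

second

If Incumbent leads: Entrant's best replies are E1→Accommodate, E2→Fight, E3→Accommodate, E4→Fight; Incumbent's induced payoffs 5, 1, -7, 0; outcome (E1, Accommodate), payoffs (5, 7).
If Entrant leads: Incumbent's best replies are Accommodate→E2, Fight→E2; Entrant's induced payoffs -9, 3; outcome (E2, Fight), payoffs (1, 3).
Entrant gets 3 moving first and 7 moving second, so Entrant prefers to move second.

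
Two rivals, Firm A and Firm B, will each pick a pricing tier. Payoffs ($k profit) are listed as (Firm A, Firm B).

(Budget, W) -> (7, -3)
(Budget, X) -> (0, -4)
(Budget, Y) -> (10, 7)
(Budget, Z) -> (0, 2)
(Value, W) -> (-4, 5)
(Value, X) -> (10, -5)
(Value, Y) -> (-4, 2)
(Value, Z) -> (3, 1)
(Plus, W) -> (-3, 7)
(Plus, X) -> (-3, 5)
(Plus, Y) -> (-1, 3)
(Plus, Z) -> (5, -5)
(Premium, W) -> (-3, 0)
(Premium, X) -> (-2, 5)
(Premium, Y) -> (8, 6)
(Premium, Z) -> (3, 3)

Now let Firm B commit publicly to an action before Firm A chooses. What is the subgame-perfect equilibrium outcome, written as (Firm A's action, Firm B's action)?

Solve by backward induction (Firm B leads).
- W: Firm A compares 7, -4, -3, -3 and picks Budget; Firm B would get -3.
- X: Firm A compares 0, 10, -3, -2 and picks Value; Firm B would get -5.
- Y: Firm A compares 10, -4, -1, 8 and picks Budget; Firm B would get 7.
- Z: Firm A compares 0, 3, 5, 3 and picks Plus; Firm B would get -5.
Among -3, -5, 7, -5, the best is 7 at Y. Subgame-perfect outcome: (Budget, Y) with payoffs (10, 7).

(Budget, Y)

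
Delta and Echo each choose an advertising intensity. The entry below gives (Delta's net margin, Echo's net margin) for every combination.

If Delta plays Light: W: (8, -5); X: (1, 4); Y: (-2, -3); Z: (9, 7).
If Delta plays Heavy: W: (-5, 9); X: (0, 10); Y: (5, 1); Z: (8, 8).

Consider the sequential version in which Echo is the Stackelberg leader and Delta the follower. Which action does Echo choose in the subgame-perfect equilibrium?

Z

Backward induction with Echo moving first.
- W: BR = Light, leader payoff -5.
- X: BR = Light, leader payoff 4.
- Y: BR = Heavy, leader payoff 1.
- Z: BR = Light, leader payoff 7.
Echo's induced payoffs are -5, 4, 1, 7, so Echo commits to Z. Subgame-perfect outcome: (Light, Z) with payoffs (9, 7).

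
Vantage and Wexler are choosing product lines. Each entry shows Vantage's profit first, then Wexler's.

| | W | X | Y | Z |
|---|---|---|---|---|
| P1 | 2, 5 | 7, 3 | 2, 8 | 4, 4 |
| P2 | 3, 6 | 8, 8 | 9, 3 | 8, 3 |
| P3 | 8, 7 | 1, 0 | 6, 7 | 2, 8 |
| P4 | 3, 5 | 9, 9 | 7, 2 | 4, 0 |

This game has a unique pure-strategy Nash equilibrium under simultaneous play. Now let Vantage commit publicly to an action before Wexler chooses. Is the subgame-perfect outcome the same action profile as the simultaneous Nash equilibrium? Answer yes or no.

yes

Backward induction with Vantage moving first.
- P1: BR = Y, leader payoff 2.
- P2: BR = X, leader payoff 8.
- P3: BR = Z, leader payoff 2.
- P4: BR = X, leader payoff 9.
Among 2, 8, 2, 9, the best is 9 at P4. Subgame-perfect outcome: (P4, X) with payoffs (9, 9).
Under simultaneous play:
Vantage's best replies: W→P3; X→P4; Y→P2; Z→P2.
Wexler's best replies: P1→Y; P2→X; P3→Z; P4→X.
The unique mutual best reply is (P4, X), giving (9, 9).
Sequential outcome (P4, X) coincides with the Nash profile (P4, X).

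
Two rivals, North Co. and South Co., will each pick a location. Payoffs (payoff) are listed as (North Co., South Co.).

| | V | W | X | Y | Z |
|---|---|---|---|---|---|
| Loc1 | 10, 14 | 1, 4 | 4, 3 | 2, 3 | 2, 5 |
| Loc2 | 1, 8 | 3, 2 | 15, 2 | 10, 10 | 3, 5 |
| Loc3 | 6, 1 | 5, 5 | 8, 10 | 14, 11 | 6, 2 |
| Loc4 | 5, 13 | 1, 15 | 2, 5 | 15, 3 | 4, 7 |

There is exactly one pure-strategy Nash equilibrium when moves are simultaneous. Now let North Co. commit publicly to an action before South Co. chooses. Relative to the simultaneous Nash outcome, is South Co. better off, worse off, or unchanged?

Backward induction with North Co. moving first.
- Loc1 → South Co. plays V (best of 14, 4, 3, 3, 5); North Co. gets 10.
- Loc2 → South Co. plays Y (best of 8, 2, 2, 10, 5); North Co. gets 10.
- Loc3 → South Co. plays Y (best of 1, 5, 10, 11, 2); North Co. gets 14.
- Loc4 → South Co. plays W (best of 13, 15, 5, 3, 7); North Co. gets 1.
Maximizing over 10, 10, 14, 1, North Co. chooses Loc3. Subgame-perfect outcome: (Loc3, Y) with payoffs (14, 11).
Under simultaneous play:
North Co.'s best replies: V→Loc1; W→Loc3; X→Loc2; Y→Loc4; Z→Loc3.
South Co.'s best replies: Loc1→V; Loc2→Y; Loc3→Y; Loc4→W.
The unique mutual best reply is (Loc1, V), giving (10, 14).
South Co. earns 11 sequentially versus 14 at the Nash outcome: worse off.

worse off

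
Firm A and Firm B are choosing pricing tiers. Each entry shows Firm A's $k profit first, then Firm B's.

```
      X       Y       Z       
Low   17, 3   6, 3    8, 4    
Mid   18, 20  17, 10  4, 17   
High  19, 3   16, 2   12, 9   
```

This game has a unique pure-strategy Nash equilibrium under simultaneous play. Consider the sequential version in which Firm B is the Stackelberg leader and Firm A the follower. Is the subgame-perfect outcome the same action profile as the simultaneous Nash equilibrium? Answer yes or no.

Work backward from Firm A's decision.
- X: Firm A compares 17, 18, 19 and picks High; Firm B would get 3.
- Y: Firm A compares 6, 17, 16 and picks Mid; Firm B would get 10.
- Z: Firm A compares 8, 4, 12 and picks High; Firm B would get 9.
Among 3, 10, 9, the best is 10 at Y. Subgame-perfect outcome: (Mid, Y) with payoffs (17, 10).
Now find the simultaneous Nash equilibrium.
Firm A's best replies: X→High; Y→Mid; Z→High.
Firm B's best replies: Low→Z; Mid→X; High→Z.
Only (High, Z) has each player best-responding; Nash payoffs (12, 9).
Sequential outcome (Mid, Y) differs from the Nash profile (High, Z).

no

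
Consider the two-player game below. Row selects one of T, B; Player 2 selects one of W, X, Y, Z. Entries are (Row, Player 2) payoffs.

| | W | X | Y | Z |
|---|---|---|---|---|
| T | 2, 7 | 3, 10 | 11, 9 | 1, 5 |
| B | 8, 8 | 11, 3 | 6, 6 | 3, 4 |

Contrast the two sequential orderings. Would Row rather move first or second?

If Row leads: Player 2's best replies are T→X, B→W; Row's induced payoffs 3, 8; outcome (B, W), payoffs (8, 8).
If Player 2 leads: Row's best replies are W→B, X→B, Y→T, Z→B; Player 2's induced payoffs 8, 3, 9, 4; outcome (T, Y), payoffs (11, 9).
Row gets 8 moving first and 11 moving second, so Row prefers to move second.

second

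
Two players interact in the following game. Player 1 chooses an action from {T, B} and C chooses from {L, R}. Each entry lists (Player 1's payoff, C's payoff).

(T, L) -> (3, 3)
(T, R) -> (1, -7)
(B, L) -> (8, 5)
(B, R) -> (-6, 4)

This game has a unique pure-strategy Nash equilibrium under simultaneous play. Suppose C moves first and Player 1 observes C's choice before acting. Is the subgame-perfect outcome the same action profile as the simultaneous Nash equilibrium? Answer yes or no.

Solve by backward induction (C leads).
- L: BR = B, leader payoff 5.
- R: BR = T, leader payoff -7.
C's induced payoffs are 5, -7, so C commits to L. Subgame-perfect outcome: (B, L) with payoffs (8, 5).
For the simultaneous game, intersect best replies.
Player 1's best replies: L→B; R→T.
C's best replies: T→L; B→L.
Only (B, L) has each player best-responding; Nash payoffs (8, 5).
Sequential outcome (B, L) coincides with the Nash profile (B, L).

yes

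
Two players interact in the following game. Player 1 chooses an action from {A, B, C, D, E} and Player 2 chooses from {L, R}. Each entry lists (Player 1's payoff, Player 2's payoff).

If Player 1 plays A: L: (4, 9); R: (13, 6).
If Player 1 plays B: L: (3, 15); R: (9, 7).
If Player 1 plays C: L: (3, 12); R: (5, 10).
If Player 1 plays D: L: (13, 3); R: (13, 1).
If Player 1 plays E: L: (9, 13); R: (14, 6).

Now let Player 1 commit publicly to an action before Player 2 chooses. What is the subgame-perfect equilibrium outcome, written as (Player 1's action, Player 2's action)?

(D, L)

Work backward from Player 2's decision.
- A → Player 2 plays L (best of 9, 6); Player 1 gets 4.
- B → Player 2 plays L (best of 15, 7); Player 1 gets 3.
- C → Player 2 plays L (best of 12, 10); Player 1 gets 3.
- D → Player 2 plays L (best of 3, 1); Player 1 gets 13.
- E → Player 2 plays L (best of 13, 6); Player 1 gets 9.
Maximizing over 4, 3, 3, 13, 9, Player 1 chooses D. Subgame-perfect outcome: (D, L) with payoffs (13, 3).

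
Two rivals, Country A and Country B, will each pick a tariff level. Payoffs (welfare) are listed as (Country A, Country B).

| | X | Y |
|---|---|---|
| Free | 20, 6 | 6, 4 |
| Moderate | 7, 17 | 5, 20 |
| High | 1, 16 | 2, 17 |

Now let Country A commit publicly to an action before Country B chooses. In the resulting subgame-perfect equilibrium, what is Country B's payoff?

6

Backward induction with Country A moving first.
- Free → Country B plays X (best of 6, 4); Country A gets 20.
- Moderate → Country B plays Y (best of 17, 20); Country A gets 5.
- High → Country B plays Y (best of 16, 17); Country A gets 2.
Country A's induced payoffs are 20, 5, 2, so Country A commits to Free. Subgame-perfect outcome: (Free, X) with payoffs (20, 6).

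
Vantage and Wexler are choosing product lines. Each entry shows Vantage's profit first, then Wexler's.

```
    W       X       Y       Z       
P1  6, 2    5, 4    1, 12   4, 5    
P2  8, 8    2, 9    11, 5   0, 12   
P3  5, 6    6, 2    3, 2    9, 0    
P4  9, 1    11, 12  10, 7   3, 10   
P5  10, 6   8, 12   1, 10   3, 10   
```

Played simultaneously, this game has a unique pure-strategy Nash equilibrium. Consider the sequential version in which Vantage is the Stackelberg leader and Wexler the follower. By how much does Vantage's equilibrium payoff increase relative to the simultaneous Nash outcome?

Wexler best-responds to each possible Vantage move:
- P1: Wexler compares 2, 4, 12, 5 and picks Y; Vantage would get 1.
- P2: Wexler compares 8, 9, 5, 12 and picks Z; Vantage would get 0.
- P3: Wexler compares 6, 2, 2, 0 and picks W; Vantage would get 5.
- P4: Wexler compares 1, 12, 7, 10 and picks X; Vantage would get 11.
- P5: Wexler compares 6, 12, 10, 10 and picks X; Vantage would get 8.
Among 1, 0, 5, 11, 8, the best is 11 at P4. Subgame-perfect outcome: (P4, X) with payoffs (11, 12).
For the simultaneous game, intersect best replies.
Vantage's best replies: W→P5; X→P4; Y→P2; Z→P3.
Wexler's best replies: P1→Y; P2→Z; P3→W; P4→X; P5→X.
Only (P4, X) has each player best-responding; Nash payoffs (11, 12).
Vantage's commitment gain: 11 − 11 = 0.

0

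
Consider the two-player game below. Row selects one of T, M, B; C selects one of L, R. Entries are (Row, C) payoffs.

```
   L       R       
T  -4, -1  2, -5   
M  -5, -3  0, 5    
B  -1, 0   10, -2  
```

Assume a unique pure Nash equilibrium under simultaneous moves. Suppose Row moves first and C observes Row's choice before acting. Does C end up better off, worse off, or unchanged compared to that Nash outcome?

Work backward from C's decision.
- T: C compares -1, -5 and picks L; Row would get -4.
- M: C compares -3, 5 and picks R; Row would get 0.
- B: C compares 0, -2 and picks L; Row would get -1.
Among -4, 0, -1, the best is 0 at M. Subgame-perfect outcome: (M, R) with payoffs (0, 5).
Under simultaneous play:
Row's best replies: L→B; R→B.
C's best replies: T→L; M→R; B→L.
The unique mutual best reply is (B, L), giving (-1, 0).
C earns 5 sequentially versus 0 at the Nash outcome: better off.

better off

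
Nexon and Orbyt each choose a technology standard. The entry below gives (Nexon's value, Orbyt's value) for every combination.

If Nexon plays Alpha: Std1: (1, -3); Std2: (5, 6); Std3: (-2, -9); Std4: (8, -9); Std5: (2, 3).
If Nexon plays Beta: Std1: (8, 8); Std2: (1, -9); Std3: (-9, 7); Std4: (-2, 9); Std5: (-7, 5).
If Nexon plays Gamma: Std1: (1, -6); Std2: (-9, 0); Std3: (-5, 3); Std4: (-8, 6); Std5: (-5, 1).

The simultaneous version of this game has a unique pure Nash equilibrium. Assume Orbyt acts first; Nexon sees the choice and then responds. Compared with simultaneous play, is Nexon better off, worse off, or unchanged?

Nexon best-responds to each possible Orbyt move:
- Std1: Nexon compares 1, 8, 1 and picks Beta; Orbyt would get 8.
- Std2: Nexon compares 5, 1, -9 and picks Alpha; Orbyt would get 6.
- Std3: Nexon compares -2, -9, -5 and picks Alpha; Orbyt would get -9.
- Std4: Nexon compares 8, -2, -8 and picks Alpha; Orbyt would get -9.
- Std5: Nexon compares 2, -7, -5 and picks Alpha; Orbyt would get 3.
Maximizing over 8, 6, -9, -9, 3, Orbyt chooses Std1. Subgame-perfect outcome: (Beta, Std1) with payoffs (8, 8).
Under simultaneous play:
Nexon's best replies: Std1→Beta; Std2→Alpha; Std3→Alpha; Std4→Alpha; Std5→Alpha.
Orbyt's best replies: Alpha→Std2; Beta→Std4; Gamma→Std4.
Only (Alpha, Std2) has each player best-responding; Nash payoffs (5, 6).
Nexon earns 8 sequentially versus 5 at the Nash outcome: better off.

better off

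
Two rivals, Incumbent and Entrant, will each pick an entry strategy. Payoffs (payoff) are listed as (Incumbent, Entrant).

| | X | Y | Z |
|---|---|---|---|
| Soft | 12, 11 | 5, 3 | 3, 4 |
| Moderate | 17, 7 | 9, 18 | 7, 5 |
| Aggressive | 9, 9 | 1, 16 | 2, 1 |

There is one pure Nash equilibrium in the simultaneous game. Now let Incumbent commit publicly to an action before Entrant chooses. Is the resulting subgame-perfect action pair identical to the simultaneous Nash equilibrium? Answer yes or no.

no

Backward induction with Incumbent moving first.
- Soft → Entrant plays X (best of 11, 3, 4); Incumbent gets 12.
- Moderate → Entrant plays Y (best of 7, 18, 5); Incumbent gets 9.
- Aggressive → Entrant plays Y (best of 9, 16, 1); Incumbent gets 1.
Maximizing over 12, 9, 1, Incumbent chooses Soft. Subgame-perfect outcome: (Soft, X) with payoffs (12, 11).
Now find the simultaneous Nash equilibrium.
Incumbent's best replies: X→Moderate; Y→Moderate; Z→Moderate.
Entrant's best replies: Soft→X; Moderate→Y; Aggressive→Y.
Only (Moderate, Y) has each player best-responding; Nash payoffs (9, 18).
Sequential outcome (Soft, X) differs from the Nash profile (Moderate, Y).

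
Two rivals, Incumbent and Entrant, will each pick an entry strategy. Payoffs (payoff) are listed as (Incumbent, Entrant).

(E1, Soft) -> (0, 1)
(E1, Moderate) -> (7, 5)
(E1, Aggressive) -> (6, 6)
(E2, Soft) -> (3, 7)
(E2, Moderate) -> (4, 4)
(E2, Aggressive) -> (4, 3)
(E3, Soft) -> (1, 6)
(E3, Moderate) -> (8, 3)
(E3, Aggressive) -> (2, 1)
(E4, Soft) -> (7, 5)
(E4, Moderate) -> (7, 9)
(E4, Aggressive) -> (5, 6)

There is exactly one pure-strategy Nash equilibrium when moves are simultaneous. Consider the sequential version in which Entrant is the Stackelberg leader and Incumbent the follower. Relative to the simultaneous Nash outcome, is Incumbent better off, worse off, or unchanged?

unchanged

Work backward from Incumbent's decision.
- Soft: Incumbent compares 0, 3, 1, 7 and picks E4; Entrant would get 5.
- Moderate: Incumbent compares 7, 4, 8, 7 and picks E3; Entrant would get 3.
- Aggressive: Incumbent compares 6, 4, 2, 5 and picks E1; Entrant would get 6.
Among 5, 3, 6, the best is 6 at Aggressive. Subgame-perfect outcome: (E1, Aggressive) with payoffs (6, 6).
Now find the simultaneous Nash equilibrium.
Incumbent's best replies: Soft→E4; Moderate→E3; Aggressive→E1.
Entrant's best replies: E1→Aggressive; E2→Soft; E3→Soft; E4→Moderate.
The unique mutual best reply is (E1, Aggressive), giving (6, 6).
Incumbent earns 6 sequentially versus 6 at the Nash outcome: unchanged.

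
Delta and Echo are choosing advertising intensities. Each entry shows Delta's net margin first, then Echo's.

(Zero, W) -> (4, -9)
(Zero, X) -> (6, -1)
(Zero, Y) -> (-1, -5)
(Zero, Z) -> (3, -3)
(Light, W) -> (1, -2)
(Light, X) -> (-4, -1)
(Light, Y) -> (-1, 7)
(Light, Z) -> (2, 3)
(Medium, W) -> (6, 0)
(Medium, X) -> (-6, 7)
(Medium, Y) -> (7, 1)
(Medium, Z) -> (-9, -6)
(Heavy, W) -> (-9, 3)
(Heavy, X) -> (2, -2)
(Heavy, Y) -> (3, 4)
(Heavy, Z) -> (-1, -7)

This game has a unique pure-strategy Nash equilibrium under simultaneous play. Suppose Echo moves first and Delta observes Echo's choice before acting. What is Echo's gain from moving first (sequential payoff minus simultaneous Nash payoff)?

2

Solve by backward induction (Echo leads).
- W → Delta plays Medium (best of 4, 1, 6, -9); Echo gets 0.
- X → Delta plays Zero (best of 6, -4, -6, 2); Echo gets -1.
- Y → Delta plays Medium (best of -1, -1, 7, 3); Echo gets 1.
- Z → Delta plays Zero (best of 3, 2, -9, -1); Echo gets -3.
Among 0, -1, 1, -3, the best is 1 at Y. Subgame-perfect outcome: (Medium, Y) with payoffs (7, 1).
Now find the simultaneous Nash equilibrium.
Delta's best replies: W→Medium; X→Zero; Y→Medium; Z→Zero.
Echo's best replies: Zero→X; Light→Y; Medium→X; Heavy→Y.
The unique mutual best reply is (Zero, X), giving (6, -1).
Echo's commitment gain: 1 − -1 = 2.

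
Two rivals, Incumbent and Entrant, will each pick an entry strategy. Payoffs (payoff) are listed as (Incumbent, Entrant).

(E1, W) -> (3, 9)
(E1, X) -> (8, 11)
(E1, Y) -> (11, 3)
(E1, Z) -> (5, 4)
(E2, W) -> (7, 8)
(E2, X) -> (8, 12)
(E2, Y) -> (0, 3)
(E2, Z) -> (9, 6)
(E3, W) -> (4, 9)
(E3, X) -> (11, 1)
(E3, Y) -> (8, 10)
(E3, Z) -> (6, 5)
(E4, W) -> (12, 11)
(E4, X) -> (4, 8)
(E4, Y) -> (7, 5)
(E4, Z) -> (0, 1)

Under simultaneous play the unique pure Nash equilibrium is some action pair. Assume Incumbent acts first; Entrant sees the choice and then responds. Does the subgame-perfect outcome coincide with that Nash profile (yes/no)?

yes

Solve by backward induction (Incumbent leads).
- E1: Entrant compares 9, 11, 3, 4 and picks X; Incumbent would get 8.
- E2: Entrant compares 8, 12, 3, 6 and picks X; Incumbent would get 8.
- E3: Entrant compares 9, 1, 10, 5 and picks Y; Incumbent would get 8.
- E4: Entrant compares 11, 8, 5, 1 and picks W; Incumbent would get 12.
Maximizing over 8, 8, 8, 12, Incumbent chooses E4. Subgame-perfect outcome: (E4, W) with payoffs (12, 11).
Now find the simultaneous Nash equilibrium.
Incumbent's best replies: W→E4; X→E3; Y→E1; Z→E2.
Entrant's best replies: E1→X; E2→X; E3→Y; E4→W.
Only (E4, W) has each player best-responding; Nash payoffs (12, 11).
Sequential outcome (E4, W) coincides with the Nash profile (E4, W).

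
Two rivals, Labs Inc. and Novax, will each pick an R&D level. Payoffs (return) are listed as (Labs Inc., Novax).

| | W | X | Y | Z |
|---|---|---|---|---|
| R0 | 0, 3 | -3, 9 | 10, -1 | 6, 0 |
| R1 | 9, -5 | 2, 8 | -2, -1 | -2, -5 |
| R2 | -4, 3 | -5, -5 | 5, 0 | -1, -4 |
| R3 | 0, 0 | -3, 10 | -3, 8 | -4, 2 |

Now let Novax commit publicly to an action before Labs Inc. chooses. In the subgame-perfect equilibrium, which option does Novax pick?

X

Work backward from Labs Inc.'s decision.
- W: Labs Inc. compares 0, 9, -4, 0 and picks R1; Novax would get -5.
- X: Labs Inc. compares -3, 2, -5, -3 and picks R1; Novax would get 8.
- Y: Labs Inc. compares 10, -2, 5, -3 and picks R0; Novax would get -1.
- Z: Labs Inc. compares 6, -2, -1, -4 and picks R0; Novax would get 0.
Maximizing over -5, 8, -1, 0, Novax chooses X. Subgame-perfect outcome: (R1, X) with payoffs (2, 8).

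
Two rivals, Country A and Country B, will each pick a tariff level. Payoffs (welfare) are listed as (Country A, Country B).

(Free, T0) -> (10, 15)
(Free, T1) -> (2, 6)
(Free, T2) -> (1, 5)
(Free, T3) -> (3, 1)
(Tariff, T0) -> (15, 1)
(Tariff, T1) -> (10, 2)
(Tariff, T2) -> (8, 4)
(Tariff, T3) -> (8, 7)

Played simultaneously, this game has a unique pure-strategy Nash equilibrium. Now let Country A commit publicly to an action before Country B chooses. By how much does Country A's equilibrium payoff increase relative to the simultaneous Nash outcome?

2

Solve by backward induction (Country A leads).
- Free: BR = T0, leader payoff 10.
- Tariff: BR = T3, leader payoff 8.
Country A's induced payoffs are 10, 8, so Country A commits to Free. Subgame-perfect outcome: (Free, T0) with payoffs (10, 15).
Now find the simultaneous Nash equilibrium.
Country A's best replies: T0→Tariff; T1→Tariff; T2→Tariff; T3→Tariff.
Country B's best replies: Free→T0; Tariff→T3.
Only (Tariff, T3) has each player best-responding; Nash payoffs (8, 7).
Country A's commitment gain: 10 − 8 = 2.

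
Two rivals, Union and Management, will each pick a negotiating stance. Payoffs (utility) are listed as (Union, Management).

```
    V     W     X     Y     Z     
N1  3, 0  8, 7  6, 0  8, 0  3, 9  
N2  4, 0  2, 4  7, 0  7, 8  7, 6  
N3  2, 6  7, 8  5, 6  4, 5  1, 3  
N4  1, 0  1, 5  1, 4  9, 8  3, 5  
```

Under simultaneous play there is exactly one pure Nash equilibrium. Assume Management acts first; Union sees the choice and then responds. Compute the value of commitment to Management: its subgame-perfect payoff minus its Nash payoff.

0

Backward induction with Management moving first.
- V: Union compares 3, 4, 2, 1 and picks N2; Management would get 0.
- W: Union compares 8, 2, 7, 1 and picks N1; Management would get 7.
- X: Union compares 6, 7, 5, 1 and picks N2; Management would get 0.
- Y: Union compares 8, 7, 4, 9 and picks N4; Management would get 8.
- Z: Union compares 3, 7, 1, 3 and picks N2; Management would get 6.
Management's induced payoffs are 0, 7, 0, 8, 6, so Management commits to Y. Subgame-perfect outcome: (N4, Y) with payoffs (9, 8).
For the simultaneous game, intersect best replies.
Union's best replies: V→N2; W→N1; X→N2; Y→N4; Z→N2.
Management's best replies: N1→Z; N2→Y; N3→W; N4→Y.
Only (N4, Y) has each player best-responding; Nash payoffs (9, 8).
Management's commitment gain: 8 − 8 = 0.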